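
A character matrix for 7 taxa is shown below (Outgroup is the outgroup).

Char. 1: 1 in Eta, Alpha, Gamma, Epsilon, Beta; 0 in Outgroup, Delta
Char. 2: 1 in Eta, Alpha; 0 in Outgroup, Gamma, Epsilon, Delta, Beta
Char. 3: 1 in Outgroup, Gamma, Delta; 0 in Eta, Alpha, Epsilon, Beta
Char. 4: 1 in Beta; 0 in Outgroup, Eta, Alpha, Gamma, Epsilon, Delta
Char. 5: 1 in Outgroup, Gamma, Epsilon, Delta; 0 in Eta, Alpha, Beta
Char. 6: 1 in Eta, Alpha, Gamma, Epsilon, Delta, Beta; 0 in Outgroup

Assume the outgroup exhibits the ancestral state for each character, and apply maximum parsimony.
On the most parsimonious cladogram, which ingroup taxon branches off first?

Character polarity is set by the outgroup: the derived state is whichever differs from the outgroup's state, so for Char. 3, Char. 5 the derived state is '0', and for the remaining characters it is '1'.
Char. 1: derived state '1' in Alpha, Beta, Epsilon, Eta, and Gamma only — synapomorphy for {Alpha, Beta, Epsilon, Eta, Gamma}.
Only Alpha and Eta show the derived state '1' for Char. 2, supporting them as a clade.
Char. 3: derived state '0' in Alpha, Beta, Epsilon, and Eta only — synapomorphy for {Alpha, Beta, Epsilon, Eta}.
Char. 4 (derived state '1') is unique to Beta (autapomorphy; uninformative for grouping).
Char. 5: derived state '0' in Alpha, Beta, and Eta only — synapomorphy for {Alpha, Beta, Eta}.
All ingroup taxa share the derived state '1' for Char. 6; it defines the ingroup but does not resolve relationships within it.
Most parsimonious ingroup topology: (((((Eta,Alpha),Beta),Epsilon),Gamma),Delta).
Delta is sister to the clade containing all other ingroup taxa, so it is the earliest-diverging (most basal) ingroup lineage.

Delta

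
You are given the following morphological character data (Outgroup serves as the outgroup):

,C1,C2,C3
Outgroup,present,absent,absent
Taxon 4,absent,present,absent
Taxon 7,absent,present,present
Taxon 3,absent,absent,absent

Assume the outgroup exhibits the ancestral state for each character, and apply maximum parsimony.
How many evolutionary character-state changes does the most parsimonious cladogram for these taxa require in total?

Character polarity is set by the outgroup: the derived state is whichever differs from the outgroup's state, so for C1 the derived state is 'absent', and for the remaining characters it is 'present'.
All ingroup taxa share the derived state 'absent' for C1; it defines the ingroup but does not resolve relationships within it.
Only Taxon 4 and Taxon 7 show the derived state 'present' for C2, supporting them as a clade.
C3 (derived state 'present') is unique to Taxon 7 (autapomorphy; uninformative for grouping).
Most parsimonious ingroup topology: ((Taxon 4,Taxon 7),Taxon 3).
Changes per character on this tree: C1: 1; C2: 1; C3: 1.
Total = 3.

3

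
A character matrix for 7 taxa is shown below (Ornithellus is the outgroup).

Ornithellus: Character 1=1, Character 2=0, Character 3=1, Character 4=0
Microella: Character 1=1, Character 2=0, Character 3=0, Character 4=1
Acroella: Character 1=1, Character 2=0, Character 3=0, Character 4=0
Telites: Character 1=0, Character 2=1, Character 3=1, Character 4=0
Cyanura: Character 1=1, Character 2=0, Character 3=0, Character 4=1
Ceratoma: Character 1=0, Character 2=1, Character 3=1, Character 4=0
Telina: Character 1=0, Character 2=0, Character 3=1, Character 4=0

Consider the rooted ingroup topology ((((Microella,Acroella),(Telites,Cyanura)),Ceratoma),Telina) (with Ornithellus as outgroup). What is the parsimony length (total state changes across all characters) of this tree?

9

Map each character onto ((((Microella,Acroella),(Telites,Cyanura)),Ceratoma),Telina) (rooted by Ornithellus) and count the minimum state changes it requires (Fitch parsimony):
Character 1: 3; Character 2: 2; Character 3: 2; Character 4: 2.
Total tree length = 9.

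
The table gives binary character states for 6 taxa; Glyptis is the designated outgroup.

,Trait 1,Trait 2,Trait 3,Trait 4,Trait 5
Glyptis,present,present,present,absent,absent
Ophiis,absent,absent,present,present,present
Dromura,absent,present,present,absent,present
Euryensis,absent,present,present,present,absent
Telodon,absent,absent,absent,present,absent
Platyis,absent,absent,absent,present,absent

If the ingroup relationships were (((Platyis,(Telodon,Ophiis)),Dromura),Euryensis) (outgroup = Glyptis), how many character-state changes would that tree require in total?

Map each character onto (((Platyis,(Telodon,Ophiis)),Dromura),Euryensis) (rooted by Glyptis) and count the minimum state changes it requires (Fitch parsimony):
Trait 1: 1; Trait 2: 1; Trait 3: 2; Trait 4: 2; Trait 5: 2.
Total tree length = 8.

8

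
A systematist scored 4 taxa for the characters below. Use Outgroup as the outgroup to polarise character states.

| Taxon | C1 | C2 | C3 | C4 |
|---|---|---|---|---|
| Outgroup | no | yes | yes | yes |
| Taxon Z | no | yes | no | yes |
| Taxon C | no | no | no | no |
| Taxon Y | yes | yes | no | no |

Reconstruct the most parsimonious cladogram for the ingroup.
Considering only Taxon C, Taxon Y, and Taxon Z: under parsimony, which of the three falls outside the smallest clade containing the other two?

Taxon Z

Character polarity is set by the outgroup: the derived state is whichever differs from the outgroup's state, so for C2, C3, C4 the derived state is 'no', and for the remaining characters it is 'yes'.
C1 (derived state 'yes') is unique to Taxon Y (autapomorphy; uninformative for grouping).
C2: derived state 'no' in Taxon C only — an autapomorphy, so it tells us nothing about relationships among taxa.
All ingroup taxa share the derived state 'no' for C3; it defines the ingroup but does not resolve relationships within it.
C4: derived state 'no' in Taxon C and Taxon Y only — synapomorphy for {Taxon C, Taxon Y}.
Most parsimonious ingroup topology: (Taxon Z,(Taxon C,Taxon Y)).
Taxon Y and Taxon C share a more recent common ancestor with each other than either does with Taxon Z, so Taxon Z is the least closely related of the three.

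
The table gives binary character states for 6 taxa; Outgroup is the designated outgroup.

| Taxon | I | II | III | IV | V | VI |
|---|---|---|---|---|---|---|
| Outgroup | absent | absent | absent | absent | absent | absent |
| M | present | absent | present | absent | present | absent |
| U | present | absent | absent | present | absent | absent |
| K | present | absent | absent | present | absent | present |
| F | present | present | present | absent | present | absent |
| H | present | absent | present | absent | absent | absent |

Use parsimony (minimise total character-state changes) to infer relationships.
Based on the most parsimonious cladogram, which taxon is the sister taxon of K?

U

The outgroup has state 'absent' for every character, so 'present' is the derived state throughout.
I (derived state 'present') is shared by all ingroup taxa — unites the whole ingroup.
II (derived state 'present') is unique to F (autapomorphy; uninformative for grouping).
III: derived state 'present' in F, H, and M only — synapomorphy for {F, H, M}.
IV: derived state 'present' in K and U only — synapomorphy for {K, U}.
Only F and M show the derived state 'present' for V, supporting them as a clade.
VI: derived state 'present' in K only — an autapomorphy, so it tells us nothing about relationships among taxa.
Most parsimonious ingroup topology: (((M,F),H),(U,K)).
K and U form a cherry on this tree, so they are sister taxa.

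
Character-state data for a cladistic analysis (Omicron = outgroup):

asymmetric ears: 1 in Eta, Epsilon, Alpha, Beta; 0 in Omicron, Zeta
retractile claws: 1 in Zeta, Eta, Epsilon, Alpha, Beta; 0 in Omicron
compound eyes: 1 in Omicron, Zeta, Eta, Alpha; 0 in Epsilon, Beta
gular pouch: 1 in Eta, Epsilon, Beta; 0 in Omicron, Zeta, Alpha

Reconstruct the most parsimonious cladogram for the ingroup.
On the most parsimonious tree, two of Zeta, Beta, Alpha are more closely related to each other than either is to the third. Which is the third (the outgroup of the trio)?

Character polarity is set by the outgroup: the derived state is whichever differs from the outgroup's state, so for compound eyes the derived state is '0', and for the remaining characters it is '1'.
Only Alpha, Beta, Epsilon, and Eta show the derived state '1' for asymmetric ears, supporting them as a clade.
All ingroup taxa share the derived state '1' for retractile claws; it defines the ingroup but does not resolve relationships within it.
compound eyes (derived state '0') is shared by Beta and Epsilon — a synapomorphy uniting that clade.
gular pouch: derived state '1' in Beta, Epsilon, and Eta only — synapomorphy for {Beta, Epsilon, Eta}.
Most parsimonious ingroup topology: (Zeta,((Eta,(Epsilon,Beta)),Alpha)).
Beta and Alpha share a more recent common ancestor with each other than either does with Zeta, so Zeta is the least closely related of the three.

Zeta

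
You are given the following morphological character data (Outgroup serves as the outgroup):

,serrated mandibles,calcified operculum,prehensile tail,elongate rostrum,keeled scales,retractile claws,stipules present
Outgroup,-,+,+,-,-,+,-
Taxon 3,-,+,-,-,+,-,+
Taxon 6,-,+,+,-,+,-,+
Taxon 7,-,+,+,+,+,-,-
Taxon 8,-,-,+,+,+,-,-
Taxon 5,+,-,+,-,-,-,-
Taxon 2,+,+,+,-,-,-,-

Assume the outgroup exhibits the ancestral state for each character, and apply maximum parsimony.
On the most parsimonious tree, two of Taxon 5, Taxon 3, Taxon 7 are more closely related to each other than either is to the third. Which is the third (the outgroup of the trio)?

Taxon 5

Character polarity is set by the outgroup: the derived state is whichever differs from the outgroup's state, so for calcified operculum, prehensile tail, retractile claws the derived state is '-', and for the remaining characters it is '+'.
serrated mandibles: derived state '+' in Taxon 2 and Taxon 5 only — synapomorphy for {Taxon 2, Taxon 5}.
calcified operculum groups Taxon 5 and Taxon 8, which is incompatible with the clades supported by the remaining characters; treating it as convergent (homoplasy) costs fewer steps than any alternative tree.
prehensile tail (derived state '-') is unique to Taxon 3 (autapomorphy; uninformative for grouping).
elongate rostrum (derived state '+') is shared by Taxon 7 and Taxon 8 — a synapomorphy uniting that clade.
keeled scales: derived state '+' in Taxon 3, Taxon 6, Taxon 7, and Taxon 8 only — synapomorphy for {Taxon 3, Taxon 6, Taxon 7, Taxon 8}.
retractile claws (derived state '-') is shared by all ingroup taxa — unites the whole ingroup.
stipules present: derived state '+' in Taxon 3 and Taxon 6 only — synapomorphy for {Taxon 3, Taxon 6}.
Most parsimonious ingroup topology: (((Taxon 3,Taxon 6),(Taxon 7,Taxon 8)),(Taxon 5,Taxon 2)).
Taxon 7 and Taxon 3 share a more recent common ancestor with each other than either does with Taxon 5, so Taxon 5 is the least closely related of the three.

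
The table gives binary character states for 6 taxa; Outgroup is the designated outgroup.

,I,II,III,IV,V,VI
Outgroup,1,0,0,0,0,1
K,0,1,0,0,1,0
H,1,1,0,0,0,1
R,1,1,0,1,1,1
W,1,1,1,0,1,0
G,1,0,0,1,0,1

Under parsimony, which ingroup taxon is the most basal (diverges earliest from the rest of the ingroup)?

G

Character polarity is set by the outgroup: the derived state is whichever differs from the outgroup's state, so for I, VI the derived state is '0', and for the remaining characters it is '1'.
I: derived state '0' in K only — an autapomorphy, so it tells us nothing about relationships among taxa.
II (derived state '1') is shared by H, K, R, and W — a synapomorphy uniting that clade.
III (derived state '1') is unique to W (autapomorphy; uninformative for grouping).
IV groups G and R, which is incompatible with the clades supported by the remaining characters; treating it as convergent (homoplasy) costs fewer steps than any alternative tree.
V (derived state '1') is shared by K, R, and W — a synapomorphy uniting that clade.
VI: derived state '0' in K and W only — synapomorphy for {K, W}.
Most parsimonious ingroup topology: ((((K,W),R),H),G).
G is sister to the clade containing all other ingroup taxa, so it is the earliest-diverging (most basal) ingroup lineage.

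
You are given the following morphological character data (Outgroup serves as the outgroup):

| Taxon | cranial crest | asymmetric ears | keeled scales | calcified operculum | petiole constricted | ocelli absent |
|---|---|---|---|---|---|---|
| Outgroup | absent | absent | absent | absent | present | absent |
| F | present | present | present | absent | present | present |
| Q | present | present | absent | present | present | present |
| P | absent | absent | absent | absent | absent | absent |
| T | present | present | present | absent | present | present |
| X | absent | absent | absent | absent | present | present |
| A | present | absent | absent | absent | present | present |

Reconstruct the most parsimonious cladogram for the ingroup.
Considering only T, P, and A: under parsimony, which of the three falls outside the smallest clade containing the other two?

P

Character polarity is set by the outgroup: the derived state is whichever differs from the outgroup's state, so for petiole constricted the derived state is 'absent', and for the remaining characters it is 'present'.
cranial crest (derived state 'present') is shared by A, F, Q, and T — a synapomorphy uniting that clade.
asymmetric ears: derived state 'present' in F, Q, and T only — synapomorphy for {F, Q, T}.
keeled scales (derived state 'present') is shared by F and T — a synapomorphy uniting that clade.
calcified operculum: derived state 'present' in Q only — an autapomorphy, so it tells us nothing about relationships among taxa.
petiole constricted (derived state 'absent') is unique to P (autapomorphy; uninformative for grouping).
ocelli absent: derived state 'present' in A, F, Q, T, and X only — synapomorphy for {A, F, Q, T, X}.
Most parsimonious ingroup topology: (((((F,T),Q),A),X),P).
A and T share a more recent common ancestor with each other than either does with P, so P is the least closely related of the three.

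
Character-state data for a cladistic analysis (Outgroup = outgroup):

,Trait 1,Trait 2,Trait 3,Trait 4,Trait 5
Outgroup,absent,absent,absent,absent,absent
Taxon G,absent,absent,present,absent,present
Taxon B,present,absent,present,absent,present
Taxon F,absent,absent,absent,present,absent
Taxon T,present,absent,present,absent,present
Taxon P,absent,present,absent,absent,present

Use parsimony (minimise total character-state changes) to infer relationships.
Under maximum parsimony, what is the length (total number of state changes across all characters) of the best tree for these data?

5

The outgroup has state 'absent' for every character, so 'present' is the derived state throughout.
Trait 1 (derived state 'present') is shared by Taxon B and Taxon T — a synapomorphy uniting that clade.
Trait 2: derived state 'present' in Taxon P only — an autapomorphy, so it tells us nothing about relationships among taxa.
Only Taxon B, Taxon G, and Taxon T show the derived state 'present' for Trait 3, supporting them as a clade.
Trait 4 (derived state 'present') is unique to Taxon F (autapomorphy; uninformative for grouping).
Trait 5: derived state 'present' in Taxon B, Taxon G, Taxon P, and Taxon T only — synapomorphy for {Taxon B, Taxon G, Taxon P, Taxon T}.
Most parsimonious ingroup topology: (((Taxon G,(Taxon B,Taxon T)),Taxon P),Taxon F).
Changes per character on this tree: Trait 1: 1; Trait 2: 1; Trait 3: 1; Trait 4: 1; Trait 5: 1.
Total = 5.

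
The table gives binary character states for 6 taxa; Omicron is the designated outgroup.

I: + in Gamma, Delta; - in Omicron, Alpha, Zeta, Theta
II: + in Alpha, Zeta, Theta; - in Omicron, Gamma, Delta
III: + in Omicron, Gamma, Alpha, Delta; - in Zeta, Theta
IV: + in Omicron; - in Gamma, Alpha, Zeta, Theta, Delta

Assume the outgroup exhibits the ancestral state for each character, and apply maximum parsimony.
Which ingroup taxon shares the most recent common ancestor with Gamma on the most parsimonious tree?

Delta

Character polarity is set by the outgroup: the derived state is whichever differs from the outgroup's state, so for III, IV the derived state is '-', and for the remaining characters it is '+'.
I (derived state '+') is shared by Delta and Gamma — a synapomorphy uniting that clade.
Only Alpha, Theta, and Zeta show the derived state '+' for II, supporting them as a clade.
III (derived state '-') is shared by Theta and Zeta — a synapomorphy uniting that clade.
IV (derived state '-') is shared by all ingroup taxa — unites the whole ingroup.
Most parsimonious ingroup topology: ((Gamma,Delta),(Alpha,(Zeta,Theta))).
Gamma and Delta form a cherry on this tree, so they are sister taxa.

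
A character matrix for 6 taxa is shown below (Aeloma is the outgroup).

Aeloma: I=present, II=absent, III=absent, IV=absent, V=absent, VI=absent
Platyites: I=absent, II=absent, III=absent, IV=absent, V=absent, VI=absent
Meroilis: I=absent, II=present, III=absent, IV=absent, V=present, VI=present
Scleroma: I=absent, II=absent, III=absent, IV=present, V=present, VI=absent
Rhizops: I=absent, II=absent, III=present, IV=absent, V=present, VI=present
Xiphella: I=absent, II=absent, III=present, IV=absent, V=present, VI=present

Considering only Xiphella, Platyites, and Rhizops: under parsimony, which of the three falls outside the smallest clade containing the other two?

Character polarity is set by the outgroup: the derived state is whichever differs from the outgroup's state, so for I the derived state is 'absent', and for the remaining characters it is 'present'.
All ingroup taxa share the derived state 'absent' for I; it defines the ingroup but does not resolve relationships within it.
II: derived state 'present' in Meroilis only — an autapomorphy, so it tells us nothing about relationships among taxa.
III: derived state 'present' in Rhizops and Xiphella only — synapomorphy for {Rhizops, Xiphella}.
IV: derived state 'present' in Scleroma only — an autapomorphy, so it tells us nothing about relationships among taxa.
V (derived state 'present') is shared by Meroilis, Rhizops, Scleroma, and Xiphella — a synapomorphy uniting that clade.
VI: derived state 'present' in Meroilis, Rhizops, and Xiphella only — synapomorphy for {Meroilis, Rhizops, Xiphella}.
Most parsimonious ingroup topology: (Platyites,((Meroilis,(Rhizops,Xiphella)),Scleroma)).
Xiphella and Rhizops share a more recent common ancestor with each other than either does with Platyites, so Platyites is the least closely related of the three.

Platyites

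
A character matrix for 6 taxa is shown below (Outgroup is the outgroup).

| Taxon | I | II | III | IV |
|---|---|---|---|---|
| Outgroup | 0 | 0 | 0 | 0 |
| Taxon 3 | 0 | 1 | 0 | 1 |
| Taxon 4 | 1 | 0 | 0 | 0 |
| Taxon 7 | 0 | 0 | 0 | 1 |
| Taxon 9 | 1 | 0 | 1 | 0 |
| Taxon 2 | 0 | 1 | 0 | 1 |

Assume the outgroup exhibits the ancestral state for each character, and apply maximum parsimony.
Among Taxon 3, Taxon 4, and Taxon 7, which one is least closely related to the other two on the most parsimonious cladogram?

The outgroup has state '0' for every character, so '1' is the derived state throughout.
Only Taxon 4 and Taxon 9 show the derived state '1' for I, supporting them as a clade.
II (derived state '1') is shared by Taxon 2 and Taxon 3 — a synapomorphy uniting that clade.
III (derived state '1') is unique to Taxon 9 (autapomorphy; uninformative for grouping).
Only Taxon 2, Taxon 3, and Taxon 7 show the derived state '1' for IV, supporting them as a clade.
Most parsimonious ingroup topology: (((Taxon 3,Taxon 2),Taxon 7),(Taxon 4,Taxon 9)).
Taxon 3 and Taxon 7 share a more recent common ancestor with each other than either does with Taxon 4, so Taxon 4 is the least closely related of the three.

Taxon 4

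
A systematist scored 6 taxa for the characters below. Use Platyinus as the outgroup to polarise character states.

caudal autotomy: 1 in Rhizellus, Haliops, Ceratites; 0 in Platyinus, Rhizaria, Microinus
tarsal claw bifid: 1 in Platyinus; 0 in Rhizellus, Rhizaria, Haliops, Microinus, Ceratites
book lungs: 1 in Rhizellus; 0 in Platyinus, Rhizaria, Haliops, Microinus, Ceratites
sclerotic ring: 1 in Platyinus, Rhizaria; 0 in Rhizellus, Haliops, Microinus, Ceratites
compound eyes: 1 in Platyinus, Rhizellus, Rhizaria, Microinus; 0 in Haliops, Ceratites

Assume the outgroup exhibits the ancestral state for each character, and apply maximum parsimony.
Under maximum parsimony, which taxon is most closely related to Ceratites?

Haliops

Character polarity is set by the outgroup: the derived state is whichever differs from the outgroup's state, so for tarsal claw bifid, sclerotic ring, compound eyes the derived state is '0', and for the remaining characters it is '1'.
caudal autotomy (derived state '1') is shared by Ceratites, Haliops, and Rhizellus — a synapomorphy uniting that clade.
tarsal claw bifid (derived state '0') is shared by all ingroup taxa — unites the whole ingroup.
book lungs: derived state '1' in Rhizellus only — an autapomorphy, so it tells us nothing about relationships among taxa.
sclerotic ring: derived state '0' in Ceratites, Haliops, Microinus, and Rhizellus only — synapomorphy for {Ceratites, Haliops, Microinus, Rhizellus}.
compound eyes (derived state '0') is shared by Ceratites and Haliops — a synapomorphy uniting that clade.
Most parsimonious ingroup topology: (((Rhizellus,(Haliops,Ceratites)),Microinus),Rhizaria).
Ceratites and Haliops form a cherry on this tree, so they are sister taxa.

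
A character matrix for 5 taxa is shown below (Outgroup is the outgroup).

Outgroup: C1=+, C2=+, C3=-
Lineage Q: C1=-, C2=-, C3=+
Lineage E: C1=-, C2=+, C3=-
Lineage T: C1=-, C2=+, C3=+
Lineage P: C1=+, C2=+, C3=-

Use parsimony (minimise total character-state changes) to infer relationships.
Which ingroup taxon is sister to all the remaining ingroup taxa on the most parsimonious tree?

Lineage P

Character polarity is set by the outgroup: the derived state is whichever differs from the outgroup's state, so for C1, C2 the derived state is '-', and for the remaining characters it is '+'.
C1 (derived state '-') is shared by Lineage E, Lineage Q, and Lineage T — a synapomorphy uniting that clade.
C2: derived state '-' in Lineage Q only — an autapomorphy, so it tells us nothing about relationships among taxa.
Only Lineage Q and Lineage T show the derived state '+' for C3, supporting them as a clade.
Most parsimonious ingroup topology: (((Lineage Q,Lineage T),Lineage E),Lineage P).
Lineage P is sister to the clade containing all other ingroup taxa, so it is the earliest-diverging (most basal) ingroup lineage.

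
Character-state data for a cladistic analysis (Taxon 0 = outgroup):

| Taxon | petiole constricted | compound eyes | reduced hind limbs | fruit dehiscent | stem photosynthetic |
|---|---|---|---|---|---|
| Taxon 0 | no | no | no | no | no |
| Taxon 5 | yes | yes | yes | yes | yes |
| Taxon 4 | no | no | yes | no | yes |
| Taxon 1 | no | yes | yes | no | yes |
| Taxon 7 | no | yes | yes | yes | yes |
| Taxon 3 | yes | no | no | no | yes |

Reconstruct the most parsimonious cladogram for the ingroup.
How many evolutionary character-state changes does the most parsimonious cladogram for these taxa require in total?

The outgroup has state 'no' for every character, so 'yes' is the derived state throughout.
petiole constricted groups Taxon 3 and Taxon 5, which is incompatible with the clades supported by the remaining characters; treating it as convergent (homoplasy) costs fewer steps than any alternative tree.
compound eyes: derived state 'yes' in Taxon 1, Taxon 5, and Taxon 7 only — synapomorphy for {Taxon 1, Taxon 5, Taxon 7}.
Only Taxon 1, Taxon 4, Taxon 5, and Taxon 7 show the derived state 'yes' for reduced hind limbs, supporting them as a clade.
fruit dehiscent (derived state 'yes') is shared by Taxon 5 and Taxon 7 — a synapomorphy uniting that clade.
stem photosynthetic (derived state 'yes') is shared by all ingroup taxa — unites the whole ingroup.
Most parsimonious ingroup topology: ((((Taxon 5,Taxon 7),Taxon 1),Taxon 4),Taxon 3).
Changes per character on this tree: petiole constricted: 2; compound eyes: 1; reduced hind limbs: 1; fruit dehiscent: 1; stem photosynthetic: 1.
Total = 6.

6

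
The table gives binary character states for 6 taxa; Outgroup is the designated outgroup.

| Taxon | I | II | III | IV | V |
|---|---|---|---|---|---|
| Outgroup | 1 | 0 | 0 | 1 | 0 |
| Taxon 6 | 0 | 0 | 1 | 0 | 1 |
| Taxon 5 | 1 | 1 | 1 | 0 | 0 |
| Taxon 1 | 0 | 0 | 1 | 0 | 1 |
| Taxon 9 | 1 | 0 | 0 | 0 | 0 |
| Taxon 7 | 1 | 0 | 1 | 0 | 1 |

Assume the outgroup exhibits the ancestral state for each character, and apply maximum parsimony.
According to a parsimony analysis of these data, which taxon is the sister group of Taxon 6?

Character polarity is set by the outgroup: the derived state is whichever differs from the outgroup's state, so for I, IV the derived state is '0', and for the remaining characters it is '1'.
I (derived state '0') is shared by Taxon 1 and Taxon 6 — a synapomorphy uniting that clade.
II: derived state '1' in Taxon 5 only — an autapomorphy, so it tells us nothing about relationships among taxa.
Only Taxon 1, Taxon 5, Taxon 6, and Taxon 7 show the derived state '1' for III, supporting them as a clade.
All ingroup taxa share the derived state '0' for IV; it defines the ingroup but does not resolve relationships within it.
Only Taxon 1, Taxon 6, and Taxon 7 show the derived state '1' for V, supporting them as a clade.
Most parsimonious ingroup topology: (Taxon 9,(((Taxon 1,Taxon 6),Taxon 7),Taxon 5)).
Taxon 6 and Taxon 1 form a cherry on this tree, so they are sister taxa.

Taxon 1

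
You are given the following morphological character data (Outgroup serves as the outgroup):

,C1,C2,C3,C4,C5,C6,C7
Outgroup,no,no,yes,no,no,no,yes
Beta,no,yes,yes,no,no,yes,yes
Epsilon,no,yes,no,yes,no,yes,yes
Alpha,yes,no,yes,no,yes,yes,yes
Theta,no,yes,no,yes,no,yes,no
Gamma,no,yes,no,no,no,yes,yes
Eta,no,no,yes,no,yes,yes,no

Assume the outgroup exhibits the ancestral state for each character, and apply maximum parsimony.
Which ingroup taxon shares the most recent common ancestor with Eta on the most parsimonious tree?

Character polarity is set by the outgroup: the derived state is whichever differs from the outgroup's state, so for C3, C7 the derived state is 'no', and for the remaining characters it is 'yes'.
C1: derived state 'yes' in Alpha only — an autapomorphy, so it tells us nothing about relationships among taxa.
C2: derived state 'yes' in Beta, Epsilon, Gamma, and Theta only — synapomorphy for {Beta, Epsilon, Gamma, Theta}.
C3 (derived state 'no') is shared by Epsilon, Gamma, and Theta — a synapomorphy uniting that clade.
Only Epsilon and Theta show the derived state 'yes' for C4, supporting them as a clade.
C5 (derived state 'yes') is shared by Alpha and Eta — a synapomorphy uniting that clade.
All ingroup taxa share the derived state 'yes' for C6; it defines the ingroup but does not resolve relationships within it.
C7 (state 'no') occurs in Eta and Theta but conflicts with the nesting implied by the other characters — most parsimoniously interpreted as homoplasy.
Most parsimonious ingroup topology: ((Beta,((Epsilon,Theta),Gamma)),(Alpha,Eta)).
Eta and Alpha form a cherry on this tree, so they are sister taxa.

Alpha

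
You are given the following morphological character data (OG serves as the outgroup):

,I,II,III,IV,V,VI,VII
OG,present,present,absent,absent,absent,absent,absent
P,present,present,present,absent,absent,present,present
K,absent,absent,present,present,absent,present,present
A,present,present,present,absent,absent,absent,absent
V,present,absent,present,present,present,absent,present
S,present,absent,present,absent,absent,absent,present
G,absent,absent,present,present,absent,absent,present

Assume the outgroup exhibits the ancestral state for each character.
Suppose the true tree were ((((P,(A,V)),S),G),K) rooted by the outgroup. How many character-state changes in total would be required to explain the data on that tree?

14

Map each character onto ((((P,(A,V)),S),G),K) (rooted by OG) and count the minimum state changes it requires (Fitch parsimony):
I: 2; II: 3; III: 1; IV: 3; V: 1; VI: 2; VII: 2.
Total tree length = 14.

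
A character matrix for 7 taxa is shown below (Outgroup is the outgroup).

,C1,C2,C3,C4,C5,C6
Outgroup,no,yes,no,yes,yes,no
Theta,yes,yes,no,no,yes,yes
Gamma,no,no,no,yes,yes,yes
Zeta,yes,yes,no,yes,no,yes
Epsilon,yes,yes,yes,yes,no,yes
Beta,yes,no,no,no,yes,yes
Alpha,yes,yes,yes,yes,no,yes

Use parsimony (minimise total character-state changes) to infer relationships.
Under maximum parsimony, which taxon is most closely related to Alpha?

Character polarity is set by the outgroup: the derived state is whichever differs from the outgroup's state, so for C2, C4, C5 the derived state is 'no', and for the remaining characters it is 'yes'.
Only Alpha, Beta, Epsilon, Theta, and Zeta show the derived state 'yes' for C1, supporting them as a clade.
C2 groups Beta and Gamma, which is incompatible with the clades supported by the remaining characters; treating it as convergent (homoplasy) costs fewer steps than any alternative tree.
C3: derived state 'yes' in Alpha and Epsilon only — synapomorphy for {Alpha, Epsilon}.
Only Beta and Theta show the derived state 'no' for C4, supporting them as a clade.
C5: derived state 'no' in Alpha, Epsilon, and Zeta only — synapomorphy for {Alpha, Epsilon, Zeta}.
C6 (derived state 'yes') is shared by all ingroup taxa — unites the whole ingroup.
Most parsimonious ingroup topology: (((Theta,Beta),(Zeta,(Epsilon,Alpha))),Gamma).
Alpha and Epsilon form a cherry on this tree, so they are sister taxa.

Epsilon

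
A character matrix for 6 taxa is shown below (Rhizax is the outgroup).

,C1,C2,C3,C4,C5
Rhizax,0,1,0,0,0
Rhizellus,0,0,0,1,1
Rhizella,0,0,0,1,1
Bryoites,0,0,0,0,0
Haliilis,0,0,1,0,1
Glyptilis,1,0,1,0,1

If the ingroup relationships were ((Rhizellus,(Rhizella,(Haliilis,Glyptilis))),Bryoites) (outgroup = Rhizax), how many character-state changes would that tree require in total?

6

Map each character onto ((Rhizellus,(Rhizella,(Haliilis,Glyptilis))),Bryoites) (rooted by Rhizax) and count the minimum state changes it requires (Fitch parsimony):
C1: 1; C2: 1; C3: 1; C4: 2; C5: 1.
Total tree length = 6.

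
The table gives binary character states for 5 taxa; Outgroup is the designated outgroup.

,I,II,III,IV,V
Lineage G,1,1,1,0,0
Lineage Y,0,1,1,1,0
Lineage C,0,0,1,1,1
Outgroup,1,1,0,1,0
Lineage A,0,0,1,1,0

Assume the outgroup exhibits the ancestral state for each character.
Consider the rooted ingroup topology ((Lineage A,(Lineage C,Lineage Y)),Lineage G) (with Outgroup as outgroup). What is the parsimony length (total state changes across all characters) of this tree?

Map each character onto ((Lineage A,(Lineage C,Lineage Y)),Lineage G) (rooted by Outgroup) and count the minimum state changes it requires (Fitch parsimony):
I: 1; II: 2; III: 1; IV: 1; V: 1.
Total tree length = 6.

6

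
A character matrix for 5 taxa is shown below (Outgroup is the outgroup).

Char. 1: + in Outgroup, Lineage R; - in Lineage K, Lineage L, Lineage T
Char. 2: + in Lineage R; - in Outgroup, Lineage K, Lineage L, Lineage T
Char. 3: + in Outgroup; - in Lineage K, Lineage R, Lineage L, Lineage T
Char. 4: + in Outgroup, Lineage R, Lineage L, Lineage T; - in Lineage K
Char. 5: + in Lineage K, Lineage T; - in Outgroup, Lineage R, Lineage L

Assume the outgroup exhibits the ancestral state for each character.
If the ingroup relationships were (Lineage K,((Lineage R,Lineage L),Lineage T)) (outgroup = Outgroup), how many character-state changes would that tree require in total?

7

Map each character onto (Lineage K,((Lineage R,Lineage L),Lineage T)) (rooted by Outgroup) and count the minimum state changes it requires (Fitch parsimony):
Char. 1: 2; Char. 2: 1; Char. 3: 1; Char. 4: 1; Char. 5: 2.
Total tree length = 7.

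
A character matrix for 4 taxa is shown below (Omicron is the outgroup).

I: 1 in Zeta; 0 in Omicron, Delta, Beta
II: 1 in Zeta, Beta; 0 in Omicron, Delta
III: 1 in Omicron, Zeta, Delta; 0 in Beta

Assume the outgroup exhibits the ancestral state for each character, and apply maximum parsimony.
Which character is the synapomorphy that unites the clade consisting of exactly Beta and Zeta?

Character polarity is set by the outgroup: the derived state is whichever differs from the outgroup's state, so for III the derived state is '0', and for the remaining characters it is '1'.
I: derived state '1' in Zeta only — an autapomorphy, so it tells us nothing about relationships among taxa.
Only Beta and Zeta show the derived state '1' for II, supporting them as a clade.
III (derived state '0') is unique to Beta (autapomorphy; uninformative for grouping).
Most parsimonious ingroup topology: ((Zeta,Beta),Delta).
The clade {Beta, Zeta} is supported by II: its derived state '1' occurs in exactly those taxa and in no other taxon (including the outgroup).

II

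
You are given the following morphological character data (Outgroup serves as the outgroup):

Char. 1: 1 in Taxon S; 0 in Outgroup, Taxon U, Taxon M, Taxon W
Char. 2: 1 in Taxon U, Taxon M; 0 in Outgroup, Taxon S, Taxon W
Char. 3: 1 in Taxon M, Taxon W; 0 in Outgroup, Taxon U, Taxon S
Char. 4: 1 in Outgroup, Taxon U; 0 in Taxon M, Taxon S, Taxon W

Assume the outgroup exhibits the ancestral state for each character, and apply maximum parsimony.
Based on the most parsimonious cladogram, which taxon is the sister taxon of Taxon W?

Taxon M

Character polarity is set by the outgroup: the derived state is whichever differs from the outgroup's state, so for Char. 4 the derived state is '0', and for the remaining characters it is '1'.
Char. 1: derived state '1' in Taxon S only — an autapomorphy, so it tells us nothing about relationships among taxa.
Char. 2 (state '1') occurs in Taxon M and Taxon U but conflicts with the nesting implied by the other characters — most parsimoniously interpreted as homoplasy.
Char. 3: derived state '1' in Taxon M and Taxon W only — synapomorphy for {Taxon M, Taxon W}.
Char. 4: derived state '0' in Taxon M, Taxon S, and Taxon W only — synapomorphy for {Taxon M, Taxon S, Taxon W}.
Most parsimonious ingroup topology: (Taxon U,((Taxon M,Taxon W),Taxon S)).
Taxon W and Taxon M form a cherry on this tree, so they are sister taxa.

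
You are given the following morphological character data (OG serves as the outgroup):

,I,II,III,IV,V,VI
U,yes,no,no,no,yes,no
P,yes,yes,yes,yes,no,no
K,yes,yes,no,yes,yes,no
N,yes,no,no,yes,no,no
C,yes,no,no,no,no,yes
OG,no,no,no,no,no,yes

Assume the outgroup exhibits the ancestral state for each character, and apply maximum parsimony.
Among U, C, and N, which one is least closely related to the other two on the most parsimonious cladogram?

C

Character polarity is set by the outgroup: the derived state is whichever differs from the outgroup's state, so for VI the derived state is 'no', and for the remaining characters it is 'yes'.
All ingroup taxa share the derived state 'yes' for I; it defines the ingroup but does not resolve relationships within it.
Only K and P show the derived state 'yes' for II, supporting them as a clade.
III: derived state 'yes' in P only — an autapomorphy, so it tells us nothing about relationships among taxa.
IV: derived state 'yes' in K, N, and P only — synapomorphy for {K, N, P}.
V (state 'yes') occurs in K and U but conflicts with the nesting implied by the other characters — most parsimoniously interpreted as homoplasy.
VI: derived state 'no' in K, N, P, and U only — synapomorphy for {K, N, P, U}.
Most parsimonious ingroup topology: ((((P,K),N),U),C).
U and N share a more recent common ancestor with each other than either does with C, so C is the least closely related of the three.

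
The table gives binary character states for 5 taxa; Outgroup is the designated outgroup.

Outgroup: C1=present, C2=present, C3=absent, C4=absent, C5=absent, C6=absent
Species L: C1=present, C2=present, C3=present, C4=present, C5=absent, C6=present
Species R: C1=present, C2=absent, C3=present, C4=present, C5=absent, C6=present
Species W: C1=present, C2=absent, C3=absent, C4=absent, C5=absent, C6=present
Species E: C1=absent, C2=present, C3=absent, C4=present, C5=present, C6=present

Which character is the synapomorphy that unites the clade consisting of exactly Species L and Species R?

Character polarity is set by the outgroup: the derived state is whichever differs from the outgroup's state, so for C1, C2 the derived state is 'absent', and for the remaining characters it is 'present'.
C1 (derived state 'absent') is unique to Species E (autapomorphy; uninformative for grouping).
C2 groups Species R and Species W, which is incompatible with the clades supported by the remaining characters; treating it as convergent (homoplasy) costs fewer steps than any alternative tree.
C3: derived state 'present' in Species L and Species R only — synapomorphy for {Species L, Species R}.
C4 (derived state 'present') is shared by Species E, Species L, and Species R — a synapomorphy uniting that clade.
C5 (derived state 'present') is unique to Species E (autapomorphy; uninformative for grouping).
All ingroup taxa share the derived state 'present' for C6; it defines the ingroup but does not resolve relationships within it.
Most parsimonious ingroup topology: (((Species L,Species R),Species E),Species W).
The clade {Species L, Species R} is supported by C3: its derived state 'present' occurs in exactly those taxa and in no other taxon (including the outgroup).

C3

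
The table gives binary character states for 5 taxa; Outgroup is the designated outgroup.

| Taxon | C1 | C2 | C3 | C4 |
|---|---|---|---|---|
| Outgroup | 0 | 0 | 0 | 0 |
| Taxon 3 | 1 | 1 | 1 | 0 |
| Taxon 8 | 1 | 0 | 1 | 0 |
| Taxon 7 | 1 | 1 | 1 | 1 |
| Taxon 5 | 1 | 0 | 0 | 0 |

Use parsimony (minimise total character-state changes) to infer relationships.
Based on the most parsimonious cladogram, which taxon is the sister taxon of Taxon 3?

The outgroup has state '0' for every character, so '1' is the derived state throughout.
C1 (derived state '1') is shared by all ingroup taxa — unites the whole ingroup.
Only Taxon 3 and Taxon 7 show the derived state '1' for C2, supporting them as a clade.
Only Taxon 3, Taxon 7, and Taxon 8 show the derived state '1' for C3, supporting them as a clade.
C4 (derived state '1') is unique to Taxon 7 (autapomorphy; uninformative for grouping).
Most parsimonious ingroup topology: (((Taxon 3,Taxon 7),Taxon 8),Taxon 5).
Taxon 3 and Taxon 7 form a cherry on this tree, so they are sister taxa.

Taxon 7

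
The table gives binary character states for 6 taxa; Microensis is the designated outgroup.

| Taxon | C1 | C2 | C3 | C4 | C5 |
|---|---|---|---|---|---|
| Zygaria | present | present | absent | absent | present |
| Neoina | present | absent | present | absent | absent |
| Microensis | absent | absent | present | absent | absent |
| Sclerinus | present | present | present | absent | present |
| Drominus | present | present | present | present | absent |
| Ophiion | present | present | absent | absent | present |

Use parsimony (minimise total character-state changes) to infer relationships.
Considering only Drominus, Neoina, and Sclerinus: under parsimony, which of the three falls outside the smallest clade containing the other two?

Neoina

Character polarity is set by the outgroup: the derived state is whichever differs from the outgroup's state, so for C3 the derived state is 'absent', and for the remaining characters it is 'present'.
C1 (derived state 'present') is shared by all ingroup taxa — unites the whole ingroup.
C2: derived state 'present' in Drominus, Ophiion, Sclerinus, and Zygaria only — synapomorphy for {Drominus, Ophiion, Sclerinus, Zygaria}.
C3 (derived state 'absent') is shared by Ophiion and Zygaria — a synapomorphy uniting that clade.
C4: derived state 'present' in Drominus only — an autapomorphy, so it tells us nothing about relationships among taxa.
C5 (derived state 'present') is shared by Ophiion, Sclerinus, and Zygaria — a synapomorphy uniting that clade.
Most parsimonious ingroup topology: (Neoina,(((Ophiion,Zygaria),Sclerinus),Drominus)).
Drominus and Sclerinus share a more recent common ancestor with each other than either does with Neoina, so Neoina is the least closely related of the three.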